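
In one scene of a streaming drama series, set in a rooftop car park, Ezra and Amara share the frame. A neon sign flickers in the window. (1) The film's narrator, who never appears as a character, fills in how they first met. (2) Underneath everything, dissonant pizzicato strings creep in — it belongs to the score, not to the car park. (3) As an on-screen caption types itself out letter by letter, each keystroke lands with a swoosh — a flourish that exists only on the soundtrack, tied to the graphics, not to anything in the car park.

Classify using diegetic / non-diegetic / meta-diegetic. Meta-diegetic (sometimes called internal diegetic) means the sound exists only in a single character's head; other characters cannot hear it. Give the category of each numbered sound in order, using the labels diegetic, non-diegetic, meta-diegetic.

non-diegetic, non-diegetic, non-diegetic

(1) external voice-over — not a character, not heard by anyone in the scene → non-diegetic.
Sound (2): it has no source in the story world and no character can hear it — it's underscore, so non-diegetic.
(3) is non-diegetic: sound married to a title/caption — outside the diegesis by definition.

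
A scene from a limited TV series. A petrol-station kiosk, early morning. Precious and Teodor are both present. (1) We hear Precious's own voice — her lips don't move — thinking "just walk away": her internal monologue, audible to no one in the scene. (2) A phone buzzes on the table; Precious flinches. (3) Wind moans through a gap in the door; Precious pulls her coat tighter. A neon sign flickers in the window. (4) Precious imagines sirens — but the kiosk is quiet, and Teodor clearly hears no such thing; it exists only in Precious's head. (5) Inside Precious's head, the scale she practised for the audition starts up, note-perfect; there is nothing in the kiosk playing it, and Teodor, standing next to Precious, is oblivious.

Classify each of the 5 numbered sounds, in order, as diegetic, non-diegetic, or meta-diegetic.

meta-diegetic, diegetic, diegetic, meta-diegetic, meta-diegetic

(1) is meta-diegetic: internal monologue — inside Precious's mind, not spoken into the scene.
Sound (2): an in-world source (a phone); characters could hear it, so diegetic.
(3) is diegetic: ambient/room sound belonging to the story's physical space.
Sound (4): the sound is imagined by Precious; nothing in the story world is producing it and Teodor can't hear it, so meta-diegetic.
(5) is meta-diegetic: it lives in Precious's subjectivity, not in the kiosk.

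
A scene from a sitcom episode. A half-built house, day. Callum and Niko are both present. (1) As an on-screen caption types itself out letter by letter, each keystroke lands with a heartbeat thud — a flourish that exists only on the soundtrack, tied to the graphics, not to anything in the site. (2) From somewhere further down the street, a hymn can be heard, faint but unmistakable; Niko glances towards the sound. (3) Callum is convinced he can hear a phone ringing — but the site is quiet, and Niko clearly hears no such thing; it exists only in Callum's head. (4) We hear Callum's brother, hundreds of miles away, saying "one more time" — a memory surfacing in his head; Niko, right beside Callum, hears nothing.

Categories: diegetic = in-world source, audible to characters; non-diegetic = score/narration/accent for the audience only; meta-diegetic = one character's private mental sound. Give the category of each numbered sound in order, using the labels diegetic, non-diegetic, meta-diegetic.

non-diegetic, diegetic, meta-diegetic, meta-diegetic

Sound (1): it accompanies on-screen graphics, not anything inside the story world, so non-diegetic.
(2) off-screen diegetic: the source is out of frame but still in the story's space → diegetic.
Sound (3): the sound is imagined by Callum; nothing in the story world is producing it and Niko can't hear it, so meta-diegetic.
(4) is meta-diegetic: a remembered line, private to Callum — not present in the room, not audible to Niko.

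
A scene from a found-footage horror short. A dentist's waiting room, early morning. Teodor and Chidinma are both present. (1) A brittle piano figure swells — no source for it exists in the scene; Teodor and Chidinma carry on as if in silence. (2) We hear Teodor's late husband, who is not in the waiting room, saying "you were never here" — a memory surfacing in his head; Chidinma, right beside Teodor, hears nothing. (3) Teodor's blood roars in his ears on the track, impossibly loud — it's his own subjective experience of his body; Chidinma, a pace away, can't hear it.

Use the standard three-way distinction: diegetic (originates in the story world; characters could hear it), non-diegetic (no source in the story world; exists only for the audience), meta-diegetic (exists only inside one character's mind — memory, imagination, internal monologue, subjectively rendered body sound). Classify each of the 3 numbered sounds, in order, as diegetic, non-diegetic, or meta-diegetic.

Sound (1): it has no source in the story world and no character can hear it — it's underscore, so non-diegetic.
(2) is meta-diegetic: a remembered line, private to Teodor — not present in the room, not audible to Chidinma.
(3) point-of-audition from inside Teodor's body; not a sound in the room → meta-diegetic.

non-diegetic, meta-diegetic, meta-diegetic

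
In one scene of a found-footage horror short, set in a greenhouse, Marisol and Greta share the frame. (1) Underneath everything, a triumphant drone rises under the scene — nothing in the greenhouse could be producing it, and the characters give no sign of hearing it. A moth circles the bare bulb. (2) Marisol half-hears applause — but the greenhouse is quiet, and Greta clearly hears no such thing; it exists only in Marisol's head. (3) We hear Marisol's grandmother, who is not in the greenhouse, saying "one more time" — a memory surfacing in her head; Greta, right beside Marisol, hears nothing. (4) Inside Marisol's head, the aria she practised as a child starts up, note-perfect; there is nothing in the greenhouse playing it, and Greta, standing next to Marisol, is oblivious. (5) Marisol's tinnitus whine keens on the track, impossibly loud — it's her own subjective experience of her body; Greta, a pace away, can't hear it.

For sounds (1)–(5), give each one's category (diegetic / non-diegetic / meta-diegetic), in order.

non-diegetic, meta-diegetic, meta-diegetic, meta-diegetic, meta-diegetic

Sound (1): it has no source in the story world and no character can hear it — it's underscore, so non-diegetic.
(2) the sound is imagined by Marisol; nothing in the story world is producing it and Greta can't hear it → meta-diegetic.
Sound (3): it's Marisol's recollection rendered as sound; the other character can't hear it, so meta-diegetic.
(4) the music is a memory playing inside Marisol's mind alone; no real-world source, Greta can't hear it → meta-diegetic.
Sound (5): a subjective body sound — Marisol's private perception, inaudible to Greta, so meta-diegetic.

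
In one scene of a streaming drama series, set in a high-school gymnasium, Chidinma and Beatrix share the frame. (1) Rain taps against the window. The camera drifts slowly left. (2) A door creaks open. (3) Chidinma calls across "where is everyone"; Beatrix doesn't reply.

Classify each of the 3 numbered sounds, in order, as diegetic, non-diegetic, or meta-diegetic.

diegetic, diegetic, diegetic

(1) is diegetic: it's the actual ambient sound of the location.
Sound (2): the sound comes from a door physically present in the location, so diegetic.
(3) is diegetic: on-screen dialogue — Chidinma speaks and Beatrix is there to hear.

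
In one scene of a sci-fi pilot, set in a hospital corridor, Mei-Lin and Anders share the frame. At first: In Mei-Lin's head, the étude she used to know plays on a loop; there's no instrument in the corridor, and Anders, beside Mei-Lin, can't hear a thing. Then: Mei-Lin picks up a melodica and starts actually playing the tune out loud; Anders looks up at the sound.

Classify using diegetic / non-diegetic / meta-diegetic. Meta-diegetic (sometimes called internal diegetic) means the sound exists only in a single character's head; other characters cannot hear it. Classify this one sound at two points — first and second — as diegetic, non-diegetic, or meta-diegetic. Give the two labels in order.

meta-diegetic, diegetic

First: the tune exists only as Mei-Lin's private memory; Anders can't hear it → meta-diegetic.
Second: Mei-Lin is now producing it live on a melodica, in the room, and Anders hears it → diegetic.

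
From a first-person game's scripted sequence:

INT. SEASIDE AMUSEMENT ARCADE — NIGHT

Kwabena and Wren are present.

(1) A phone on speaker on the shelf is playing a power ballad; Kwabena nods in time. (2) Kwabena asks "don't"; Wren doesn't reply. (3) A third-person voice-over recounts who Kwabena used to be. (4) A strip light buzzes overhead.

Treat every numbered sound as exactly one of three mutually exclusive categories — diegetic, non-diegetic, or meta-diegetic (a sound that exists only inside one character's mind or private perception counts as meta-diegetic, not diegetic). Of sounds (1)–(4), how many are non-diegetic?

1

Sound (1): source music from a phone on speaker, which exists in the story world, so diegetic.
(2) Kwabena is a character speaking aloud in the scene → diegetic.
Sound (3): the narrator exists outside the story world, addressing only the audience, so non-diegetic.
Sound (4): ambient/room sound belonging to the story's physical space, so diegetic.
So 1 of the 4 is non-diegetic: (3).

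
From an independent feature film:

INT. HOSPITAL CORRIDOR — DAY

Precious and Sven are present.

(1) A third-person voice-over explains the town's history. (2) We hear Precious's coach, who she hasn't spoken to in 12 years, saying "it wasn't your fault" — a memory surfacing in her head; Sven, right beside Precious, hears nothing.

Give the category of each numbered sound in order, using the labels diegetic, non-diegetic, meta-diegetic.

Sound (1): commentary laid over the scene from outside the fiction, so non-diegetic.
Sound (2): the voice is a memory playing only inside Precious's mind; Sven can't hear it, so meta-diegetic.

non-diegetic, meta-diegetic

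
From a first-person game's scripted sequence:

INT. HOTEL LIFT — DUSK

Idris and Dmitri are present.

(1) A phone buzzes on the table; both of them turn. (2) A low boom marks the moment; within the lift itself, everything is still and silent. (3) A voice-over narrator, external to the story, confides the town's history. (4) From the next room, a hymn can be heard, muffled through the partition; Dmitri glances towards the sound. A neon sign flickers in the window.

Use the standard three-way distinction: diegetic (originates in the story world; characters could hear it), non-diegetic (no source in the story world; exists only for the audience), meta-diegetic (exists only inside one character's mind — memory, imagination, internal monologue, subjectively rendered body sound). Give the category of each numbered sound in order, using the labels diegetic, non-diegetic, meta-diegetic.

diegetic, non-diegetic, non-diegetic, diegetic

(1) is diegetic: a phone is a real object/event in the scene's world.
Sound (2): nothing in the scene produces it; it's an accent added for the audience, so non-diegetic.
(3) commentary laid over the scene from outside the fiction → non-diegetic.
(4) is diegetic: it's coming from the next room — a location within the story world — and Dmitri reacts.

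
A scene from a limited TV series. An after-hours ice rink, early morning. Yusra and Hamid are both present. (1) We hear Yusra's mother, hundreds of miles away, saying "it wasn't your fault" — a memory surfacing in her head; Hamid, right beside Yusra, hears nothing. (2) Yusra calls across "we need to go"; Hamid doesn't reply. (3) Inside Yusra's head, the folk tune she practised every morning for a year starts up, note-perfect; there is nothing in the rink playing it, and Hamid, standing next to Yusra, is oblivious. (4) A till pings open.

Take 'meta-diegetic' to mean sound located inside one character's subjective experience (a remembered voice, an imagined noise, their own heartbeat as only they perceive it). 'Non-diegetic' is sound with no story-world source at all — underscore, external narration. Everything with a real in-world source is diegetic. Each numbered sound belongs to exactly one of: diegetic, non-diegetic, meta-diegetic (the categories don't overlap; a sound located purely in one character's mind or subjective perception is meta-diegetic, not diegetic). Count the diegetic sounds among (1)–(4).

2

(1) is meta-diegetic: the voice is a memory playing only inside Yusra's mind; Hamid can't hear it.
Sound (2): spoken by a character present in the story world, so diegetic.
(3) the music is a memory playing inside Yusra's mind alone; no real-world source, Hamid can't hear it → meta-diegetic.
Sound (4): a till is a real object/event in the scene's world, so diegetic.
So 2 of the 4 are diegetic: (2), (4).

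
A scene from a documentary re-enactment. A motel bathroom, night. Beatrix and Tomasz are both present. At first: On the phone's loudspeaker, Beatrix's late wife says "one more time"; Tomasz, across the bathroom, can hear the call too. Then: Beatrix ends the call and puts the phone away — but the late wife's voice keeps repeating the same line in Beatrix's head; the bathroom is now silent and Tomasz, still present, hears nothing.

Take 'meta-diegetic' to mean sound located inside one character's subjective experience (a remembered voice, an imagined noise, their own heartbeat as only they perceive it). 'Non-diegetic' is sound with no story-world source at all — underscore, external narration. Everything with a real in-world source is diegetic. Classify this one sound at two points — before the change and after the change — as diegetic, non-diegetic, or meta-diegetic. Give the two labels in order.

Before the change: the loudspeaker is an in-world source; both Beatrix and Tomasz hear the call → diegetic.
After the change: with the phone off, the voice continues only as Beatrix's private mental replay — Tomasz can't hear it → meta-diegetic.

diegetic, meta-diegetic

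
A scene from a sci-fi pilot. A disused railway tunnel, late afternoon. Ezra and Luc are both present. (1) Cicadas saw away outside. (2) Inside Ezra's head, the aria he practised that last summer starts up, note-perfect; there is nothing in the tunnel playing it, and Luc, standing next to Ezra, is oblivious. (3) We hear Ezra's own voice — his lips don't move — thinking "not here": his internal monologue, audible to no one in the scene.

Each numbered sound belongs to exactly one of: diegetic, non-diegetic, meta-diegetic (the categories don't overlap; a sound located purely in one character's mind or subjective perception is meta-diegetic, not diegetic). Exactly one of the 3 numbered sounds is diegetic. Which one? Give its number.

Sound (1): ambient/room sound belonging to the story's physical space, so diegetic.
(2) it lives in Ezra's subjectivity, not in the tunnel → meta-diegetic.
(3) is meta-diegetic: it's Ezra's unspoken thought, heard only by the audience via his subjectivity.
Only (1) is diegetic.

1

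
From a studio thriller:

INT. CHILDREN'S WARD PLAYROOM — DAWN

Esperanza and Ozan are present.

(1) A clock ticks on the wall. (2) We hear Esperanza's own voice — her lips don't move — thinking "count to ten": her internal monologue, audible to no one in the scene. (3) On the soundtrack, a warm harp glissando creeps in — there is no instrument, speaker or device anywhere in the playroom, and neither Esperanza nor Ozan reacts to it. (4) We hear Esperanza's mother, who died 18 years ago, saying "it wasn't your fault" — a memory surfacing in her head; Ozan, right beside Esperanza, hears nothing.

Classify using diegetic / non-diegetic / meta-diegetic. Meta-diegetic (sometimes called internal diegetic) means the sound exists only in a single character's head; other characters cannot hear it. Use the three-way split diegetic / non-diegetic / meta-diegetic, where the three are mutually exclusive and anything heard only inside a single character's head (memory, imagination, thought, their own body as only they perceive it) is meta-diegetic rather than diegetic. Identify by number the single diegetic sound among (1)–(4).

(1) an in-world source (a clock); characters could hear it → diegetic.
(2) internal monologue — inside Esperanza's mind, not spoken into the scene → meta-diegetic.
(3) is non-diegetic: nothing in the playroom produces it and the characters don't hear it — pure soundtrack.
(4) the voice is a memory playing only inside Esperanza's mind; Ozan can't hear it → meta-diegetic.
Only (1) is diegetic.

1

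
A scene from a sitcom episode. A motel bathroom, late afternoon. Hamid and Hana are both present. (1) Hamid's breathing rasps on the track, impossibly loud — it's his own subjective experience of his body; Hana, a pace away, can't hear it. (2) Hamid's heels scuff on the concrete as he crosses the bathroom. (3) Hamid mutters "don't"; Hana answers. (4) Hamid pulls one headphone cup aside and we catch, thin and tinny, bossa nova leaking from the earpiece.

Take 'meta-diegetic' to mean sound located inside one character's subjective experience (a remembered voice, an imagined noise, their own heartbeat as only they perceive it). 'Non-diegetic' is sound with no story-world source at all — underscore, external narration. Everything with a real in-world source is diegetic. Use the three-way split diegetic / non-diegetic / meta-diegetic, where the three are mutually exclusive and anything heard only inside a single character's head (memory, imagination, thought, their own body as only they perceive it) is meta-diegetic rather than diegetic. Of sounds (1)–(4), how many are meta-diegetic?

1

Sound (1): it's Hamid's internal bodily sensation rendered as sound; only Hamid 'hears' it, so meta-diegetic.
(2) it's the physical sound of Hamid moving in the space → diegetic.
(3) Hamid is a character speaking aloud in the scene → diegetic.
(4) the earpiece is a real device on Hamid's head — source music → diegetic.
Meta-diegetic: (1) — that's 1.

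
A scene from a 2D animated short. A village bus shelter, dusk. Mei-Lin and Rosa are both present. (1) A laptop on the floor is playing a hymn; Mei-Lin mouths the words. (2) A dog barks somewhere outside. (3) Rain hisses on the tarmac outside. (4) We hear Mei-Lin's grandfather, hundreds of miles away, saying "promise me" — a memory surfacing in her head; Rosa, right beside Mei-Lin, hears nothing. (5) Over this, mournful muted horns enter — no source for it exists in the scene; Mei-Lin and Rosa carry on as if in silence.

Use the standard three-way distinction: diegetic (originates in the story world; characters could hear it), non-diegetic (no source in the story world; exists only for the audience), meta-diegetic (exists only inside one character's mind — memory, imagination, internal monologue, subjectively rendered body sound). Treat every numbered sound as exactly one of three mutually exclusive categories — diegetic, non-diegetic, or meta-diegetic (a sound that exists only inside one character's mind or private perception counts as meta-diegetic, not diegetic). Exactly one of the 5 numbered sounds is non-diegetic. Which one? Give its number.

5

(1) is diegetic: a laptop is a physical source in the scene and Mei-Lin reacts to it.
(2) an in-world source (a dog); characters could hear it → diegetic.
(3) is diegetic: ambient/room sound belonging to the story's physical space.
(4) the voice is a memory playing only inside Mei-Lin's mind; Rosa can't hear it → meta-diegetic.
(5) score with no on-screen or off-screen source; it exists for the audience alone → non-diegetic.
Only (5) is non-diegetic.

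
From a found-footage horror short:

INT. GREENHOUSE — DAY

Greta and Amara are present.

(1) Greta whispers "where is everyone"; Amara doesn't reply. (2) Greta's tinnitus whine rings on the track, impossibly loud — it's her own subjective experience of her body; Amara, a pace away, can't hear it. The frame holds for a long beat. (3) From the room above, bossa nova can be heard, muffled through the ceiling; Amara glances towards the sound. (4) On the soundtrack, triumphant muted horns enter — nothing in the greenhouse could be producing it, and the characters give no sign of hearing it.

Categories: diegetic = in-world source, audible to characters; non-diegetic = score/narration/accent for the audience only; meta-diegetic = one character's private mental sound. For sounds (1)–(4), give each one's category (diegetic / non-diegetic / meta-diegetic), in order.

(1) is diegetic: spoken by a character present in the story world.
(2) point-of-audition from inside Greta's body; not a sound in the room → meta-diegetic.
Sound (3): off-screen diegetic: the source is out of frame but still in the story's space, so diegetic.
(4) is non-diegetic: nothing in the greenhouse produces it and the characters don't hear it — pure soundtrack.

diegetic, meta-diegetic, diegetic, non-diegetic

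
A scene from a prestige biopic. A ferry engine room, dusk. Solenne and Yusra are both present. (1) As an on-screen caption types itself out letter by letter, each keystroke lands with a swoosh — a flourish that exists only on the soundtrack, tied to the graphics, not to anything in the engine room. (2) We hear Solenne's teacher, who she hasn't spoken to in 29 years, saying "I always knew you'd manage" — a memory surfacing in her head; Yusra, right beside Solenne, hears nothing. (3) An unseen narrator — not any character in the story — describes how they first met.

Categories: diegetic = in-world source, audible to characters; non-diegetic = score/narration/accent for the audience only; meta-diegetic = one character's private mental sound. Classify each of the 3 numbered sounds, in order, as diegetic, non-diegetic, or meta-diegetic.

non-diegetic, meta-diegetic, non-diegetic

(1) is non-diegetic: the caption isn't part of the story world, so neither is the sound tied to it.
(2) is meta-diegetic: it's Solenne's recollection rendered as sound; the other character can't hear it.
(3) commentary laid over the scene from outside the fiction → non-diegetic.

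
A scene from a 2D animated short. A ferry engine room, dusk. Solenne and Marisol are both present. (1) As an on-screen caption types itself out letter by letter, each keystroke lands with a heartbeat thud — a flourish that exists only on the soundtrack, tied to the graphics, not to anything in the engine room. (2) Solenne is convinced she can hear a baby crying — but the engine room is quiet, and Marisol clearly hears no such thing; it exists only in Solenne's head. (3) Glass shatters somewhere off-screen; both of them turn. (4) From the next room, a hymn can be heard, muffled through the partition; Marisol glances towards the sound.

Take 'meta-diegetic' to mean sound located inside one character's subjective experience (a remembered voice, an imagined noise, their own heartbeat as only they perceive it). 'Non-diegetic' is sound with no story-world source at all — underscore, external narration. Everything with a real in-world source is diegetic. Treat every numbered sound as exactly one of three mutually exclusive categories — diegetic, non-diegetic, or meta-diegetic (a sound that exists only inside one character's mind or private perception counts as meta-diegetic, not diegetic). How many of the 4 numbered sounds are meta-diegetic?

1

(1) is non-diegetic: the caption isn't part of the story world, so neither is the sound tied to it.
Sound (2): the sound is imagined by Solenne; nothing in the story world is producing it and Marisol can't hear it, so meta-diegetic.
Sound (3): glass is a real object/event in the scene's world, so diegetic.
(4) it's coming from the next room — a location within the story world — and Marisol reacts → diegetic.
So 1 of the 4 is meta-diegetic: (2).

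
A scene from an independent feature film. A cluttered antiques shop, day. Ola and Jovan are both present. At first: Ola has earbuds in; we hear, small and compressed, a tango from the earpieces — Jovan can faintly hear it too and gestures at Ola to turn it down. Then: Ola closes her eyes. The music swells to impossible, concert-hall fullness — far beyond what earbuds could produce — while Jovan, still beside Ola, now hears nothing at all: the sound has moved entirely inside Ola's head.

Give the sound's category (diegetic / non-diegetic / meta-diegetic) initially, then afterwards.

diegetic, meta-diegetic

Initially: the earbuds are a physical source both characters can hear → diegetic.
Afterwards: the music now exists only as Ola's subjective experience; Jovan can no longer hear it → meta-diegetic.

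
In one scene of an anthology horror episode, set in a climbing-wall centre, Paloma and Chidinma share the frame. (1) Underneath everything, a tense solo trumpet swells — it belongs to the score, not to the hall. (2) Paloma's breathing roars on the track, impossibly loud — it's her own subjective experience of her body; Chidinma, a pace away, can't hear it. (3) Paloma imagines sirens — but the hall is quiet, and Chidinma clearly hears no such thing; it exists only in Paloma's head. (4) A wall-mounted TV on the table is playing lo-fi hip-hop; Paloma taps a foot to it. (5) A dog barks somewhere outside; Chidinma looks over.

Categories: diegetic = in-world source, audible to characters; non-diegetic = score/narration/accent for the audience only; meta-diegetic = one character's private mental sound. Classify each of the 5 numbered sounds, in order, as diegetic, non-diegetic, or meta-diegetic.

non-diegetic, meta-diegetic, meta-diegetic, diegetic, diegetic

Sound (1): nothing in the hall produces it and the characters don't hear it — pure soundtrack, so non-diegetic.
(2) is meta-diegetic: point-of-audition from inside Paloma's body; not a sound in the room.
Sound (3): Paloma alone 'hears' it — an imagined sound, not present in the space, so meta-diegetic.
Sound (4): a wall-mounted TV is a physical source in the scene and Paloma reacts to it, so diegetic.
Sound (5): the sound comes from a dog physically present in the location, so diegetic.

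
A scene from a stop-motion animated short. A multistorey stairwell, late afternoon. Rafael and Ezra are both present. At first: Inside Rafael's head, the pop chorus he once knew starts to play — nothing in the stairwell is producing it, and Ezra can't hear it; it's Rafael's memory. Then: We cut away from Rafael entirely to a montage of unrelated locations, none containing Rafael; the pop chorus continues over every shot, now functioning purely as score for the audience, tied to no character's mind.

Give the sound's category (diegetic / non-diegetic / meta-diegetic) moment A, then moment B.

meta-diegetic, non-diegetic

Moment A: the music lives inside Rafael's mind alone; Ezra can't hear it → meta-diegetic.
Moment B: once it plays over shots Rafael isn't in, detached from any character's subjectivity, it's conventional underscore → non-diegetic.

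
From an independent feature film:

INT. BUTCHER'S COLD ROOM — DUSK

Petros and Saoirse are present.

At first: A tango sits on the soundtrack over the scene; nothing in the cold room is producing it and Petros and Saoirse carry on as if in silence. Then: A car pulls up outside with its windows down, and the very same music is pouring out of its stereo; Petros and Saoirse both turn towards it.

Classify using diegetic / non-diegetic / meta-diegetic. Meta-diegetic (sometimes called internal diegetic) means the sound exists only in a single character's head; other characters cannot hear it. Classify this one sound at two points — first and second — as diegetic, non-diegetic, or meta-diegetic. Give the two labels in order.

non-diegetic, diegetic

First: no in-world source exists and no character can hear it — underscore → non-diegetic.
Second: the car stereo is now a real source in the story world and the characters hear it → diegetic.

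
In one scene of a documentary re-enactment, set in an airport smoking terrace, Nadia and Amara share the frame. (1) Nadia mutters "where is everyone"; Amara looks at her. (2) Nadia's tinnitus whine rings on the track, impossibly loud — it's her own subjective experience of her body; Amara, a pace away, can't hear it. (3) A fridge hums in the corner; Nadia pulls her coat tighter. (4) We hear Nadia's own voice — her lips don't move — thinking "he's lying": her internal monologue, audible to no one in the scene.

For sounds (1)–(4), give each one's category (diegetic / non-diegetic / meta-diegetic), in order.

diegetic, meta-diegetic, diegetic, meta-diegetic

Sound (1): on-screen dialogue — Nadia speaks and Amara is there to hear, so diegetic.
(2) is meta-diegetic: it's Nadia's internal bodily sensation rendered as sound; only Nadia 'hears' it.
(3) a fridge is part of the location's real environment → diegetic.
Sound (4): Nadia's thought-voice: a private mental sound no other character can hear, so meta-diegetic.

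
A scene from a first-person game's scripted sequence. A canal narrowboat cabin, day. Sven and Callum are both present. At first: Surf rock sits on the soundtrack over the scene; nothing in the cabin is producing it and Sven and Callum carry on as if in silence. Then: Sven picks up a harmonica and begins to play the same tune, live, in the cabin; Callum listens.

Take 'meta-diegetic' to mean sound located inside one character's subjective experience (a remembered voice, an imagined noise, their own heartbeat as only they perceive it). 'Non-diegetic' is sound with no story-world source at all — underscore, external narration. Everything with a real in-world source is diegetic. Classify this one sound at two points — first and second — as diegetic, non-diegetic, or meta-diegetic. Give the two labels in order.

First: no in-world source exists and no character can hear it — underscore → non-diegetic.
Second: a harmonica is now a real source in the story world and the characters hear it → diegetic.

non-diegetic, diegetic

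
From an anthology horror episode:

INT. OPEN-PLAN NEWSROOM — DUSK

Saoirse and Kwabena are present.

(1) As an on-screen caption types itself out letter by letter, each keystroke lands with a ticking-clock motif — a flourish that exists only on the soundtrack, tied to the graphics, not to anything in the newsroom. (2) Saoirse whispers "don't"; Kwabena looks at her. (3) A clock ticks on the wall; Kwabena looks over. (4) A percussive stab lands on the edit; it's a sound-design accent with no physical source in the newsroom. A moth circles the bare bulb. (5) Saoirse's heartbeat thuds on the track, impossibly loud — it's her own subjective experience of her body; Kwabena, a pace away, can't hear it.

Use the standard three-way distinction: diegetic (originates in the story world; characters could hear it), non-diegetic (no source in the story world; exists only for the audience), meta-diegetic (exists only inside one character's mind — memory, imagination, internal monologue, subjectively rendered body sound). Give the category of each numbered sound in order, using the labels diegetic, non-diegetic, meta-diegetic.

(1) is non-diegetic: it accompanies on-screen graphics, not anything inside the story world.
(2) spoken by a character present in the story world → diegetic.
Sound (3): a clock is a real object/event in the scene's world, so diegetic.
(4) nothing in the scene produces it; it's an accent added for the audience → non-diegetic.
(5) is meta-diegetic: a subjective body sound — Saoirse's private perception, inaudible to Kwabena.

non-diegetic, diegetic, diegetic, non-diegetic, meta-diegetic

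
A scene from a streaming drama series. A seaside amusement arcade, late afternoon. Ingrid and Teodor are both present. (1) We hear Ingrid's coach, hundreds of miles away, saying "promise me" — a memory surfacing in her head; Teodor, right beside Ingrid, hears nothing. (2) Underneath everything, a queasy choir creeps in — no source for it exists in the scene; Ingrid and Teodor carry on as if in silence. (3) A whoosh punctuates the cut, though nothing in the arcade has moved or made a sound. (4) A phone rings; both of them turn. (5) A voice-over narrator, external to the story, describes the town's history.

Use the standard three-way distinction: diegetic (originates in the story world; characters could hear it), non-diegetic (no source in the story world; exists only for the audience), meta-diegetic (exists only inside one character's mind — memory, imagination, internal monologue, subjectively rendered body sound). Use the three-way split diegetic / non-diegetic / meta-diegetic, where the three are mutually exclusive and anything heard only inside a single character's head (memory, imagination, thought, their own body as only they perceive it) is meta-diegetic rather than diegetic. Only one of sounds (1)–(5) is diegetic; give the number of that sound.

4

(1) a remembered line, private to Ingrid — not present in the room, not audible to Teodor → meta-diegetic.
Sound (2): score with no on-screen or off-screen source; it exists for the audience alone, so non-diegetic.
(3) nothing in the scene produces it; it's an accent added for the audience → non-diegetic.
(4) an in-world source (a phone); characters could hear it → diegetic.
(5) is non-diegetic: commentary laid over the scene from outside the fiction.
Only (4) is diegetic.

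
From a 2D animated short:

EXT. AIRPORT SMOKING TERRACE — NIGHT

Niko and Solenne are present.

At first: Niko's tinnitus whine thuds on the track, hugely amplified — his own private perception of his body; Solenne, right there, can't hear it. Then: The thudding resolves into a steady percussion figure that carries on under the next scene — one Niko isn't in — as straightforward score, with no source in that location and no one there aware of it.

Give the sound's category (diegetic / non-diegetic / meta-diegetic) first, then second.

meta-diegetic, non-diegetic

First: it's Niko's subjective body sound, inaudible to Solenne → meta-diegetic.
Second: detached from Niko and playing as sourceless score over a scene he isn't in — for the audience only → non-diegetic.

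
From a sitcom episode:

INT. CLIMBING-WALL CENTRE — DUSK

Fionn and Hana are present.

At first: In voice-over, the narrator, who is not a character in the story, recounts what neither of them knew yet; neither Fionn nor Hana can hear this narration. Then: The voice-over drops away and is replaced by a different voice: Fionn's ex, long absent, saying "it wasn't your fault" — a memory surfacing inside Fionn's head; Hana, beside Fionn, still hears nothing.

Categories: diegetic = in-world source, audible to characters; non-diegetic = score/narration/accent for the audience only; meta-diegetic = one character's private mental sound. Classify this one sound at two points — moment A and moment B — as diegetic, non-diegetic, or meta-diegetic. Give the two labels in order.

non-diegetic, meta-diegetic

Moment A: the external narrator addresses only the audience — outside the story world → non-diegetic.
Moment B: the replacement voice is a memory inside Fionn's mind specifically → meta-diegetic.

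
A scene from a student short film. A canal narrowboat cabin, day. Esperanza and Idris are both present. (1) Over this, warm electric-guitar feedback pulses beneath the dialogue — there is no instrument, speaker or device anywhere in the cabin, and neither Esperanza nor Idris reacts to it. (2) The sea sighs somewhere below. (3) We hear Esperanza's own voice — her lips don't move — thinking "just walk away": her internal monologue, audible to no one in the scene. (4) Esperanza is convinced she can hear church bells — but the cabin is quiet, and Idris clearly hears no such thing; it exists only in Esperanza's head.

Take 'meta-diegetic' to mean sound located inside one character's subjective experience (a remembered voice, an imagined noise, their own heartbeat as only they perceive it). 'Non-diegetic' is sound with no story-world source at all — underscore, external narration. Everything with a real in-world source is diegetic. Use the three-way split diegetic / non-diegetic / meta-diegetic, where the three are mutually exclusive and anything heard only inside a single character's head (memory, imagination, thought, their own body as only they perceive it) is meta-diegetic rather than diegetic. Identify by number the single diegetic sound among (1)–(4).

2

Sound (1): nothing in the cabin produces it and the characters don't hear it — pure soundtrack, so non-diegetic.
(2) ambient/room sound belonging to the story's physical space → diegetic.
(3) it's Esperanza's unspoken thought, heard only by the audience via her subjectivity → meta-diegetic.
Sound (4): Esperanza alone 'hears' it — an imagined sound, not present in the space, so meta-diegetic.
Only (2) is diegetic.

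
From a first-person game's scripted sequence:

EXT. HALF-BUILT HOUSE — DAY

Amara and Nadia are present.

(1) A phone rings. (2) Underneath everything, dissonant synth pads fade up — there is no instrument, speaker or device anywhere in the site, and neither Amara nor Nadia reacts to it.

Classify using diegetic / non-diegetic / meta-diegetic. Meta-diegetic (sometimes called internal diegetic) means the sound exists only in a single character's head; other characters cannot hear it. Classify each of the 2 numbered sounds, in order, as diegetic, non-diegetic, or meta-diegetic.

(1) the sound comes from a phone physically present in the location → diegetic.
Sound (2): score with no on-screen or off-screen source; it exists for the audience alone, so non-diegetic.

diegetic, non-diegetic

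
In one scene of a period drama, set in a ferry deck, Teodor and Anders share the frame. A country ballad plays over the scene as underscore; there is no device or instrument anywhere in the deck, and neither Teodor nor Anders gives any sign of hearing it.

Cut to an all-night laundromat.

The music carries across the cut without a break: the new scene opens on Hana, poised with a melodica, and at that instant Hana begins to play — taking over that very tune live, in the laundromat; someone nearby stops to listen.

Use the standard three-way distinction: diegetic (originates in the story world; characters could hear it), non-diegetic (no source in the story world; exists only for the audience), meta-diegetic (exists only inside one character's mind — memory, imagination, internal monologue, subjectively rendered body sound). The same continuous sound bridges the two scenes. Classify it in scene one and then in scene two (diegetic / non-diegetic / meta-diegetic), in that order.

non-diegetic, diegetic

Scene one: there's no in-world source anywhere and no character hears it — underscore for the audience only → non-diegetic.
Scene two: from the moment Hana starts playing, the tune is being performed on a melodica inside the story world and another character hears it → diegetic.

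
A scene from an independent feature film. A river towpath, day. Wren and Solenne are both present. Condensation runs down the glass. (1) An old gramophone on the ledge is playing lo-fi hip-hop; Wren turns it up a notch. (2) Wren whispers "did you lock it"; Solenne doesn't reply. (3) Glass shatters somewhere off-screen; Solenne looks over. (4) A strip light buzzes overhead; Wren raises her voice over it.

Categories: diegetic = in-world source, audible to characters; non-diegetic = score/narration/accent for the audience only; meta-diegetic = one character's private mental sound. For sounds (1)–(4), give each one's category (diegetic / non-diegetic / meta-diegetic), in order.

(1) an old gramophone is a physical source in the scene and Wren reacts to it → diegetic.
(2) Wren is a character speaking aloud in the scene → diegetic.
(3) glass is a real object/event in the scene's world → diegetic.
(4) ambient/room sound belonging to the story's physical space → diegetic.

diegetic, diegetic, diegetic, diegetic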